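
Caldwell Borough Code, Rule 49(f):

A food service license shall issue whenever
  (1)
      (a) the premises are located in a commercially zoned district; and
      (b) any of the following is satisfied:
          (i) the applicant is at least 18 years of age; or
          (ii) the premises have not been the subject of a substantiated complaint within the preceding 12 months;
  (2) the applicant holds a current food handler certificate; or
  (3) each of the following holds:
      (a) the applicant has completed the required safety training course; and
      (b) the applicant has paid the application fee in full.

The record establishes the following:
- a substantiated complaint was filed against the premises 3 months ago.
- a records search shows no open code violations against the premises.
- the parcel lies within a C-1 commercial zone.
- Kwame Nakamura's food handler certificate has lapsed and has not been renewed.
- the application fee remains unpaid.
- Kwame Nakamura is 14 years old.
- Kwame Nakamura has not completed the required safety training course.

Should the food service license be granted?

No — denied.

(a) commercially zoned — satisfied.
(i) age ≥ 18 — not met.
(ii) no complaint in 12 mo. — fails.
So (b) is not satisfied (F OR F).
So (1) is not satisfied (T AND F).
(2) food handler cert. — fails.
(a) safety training — not met.
(b) fee paid — not met.
So (3) is not satisfied (F AND F).
Overall: F OR F OR F → false.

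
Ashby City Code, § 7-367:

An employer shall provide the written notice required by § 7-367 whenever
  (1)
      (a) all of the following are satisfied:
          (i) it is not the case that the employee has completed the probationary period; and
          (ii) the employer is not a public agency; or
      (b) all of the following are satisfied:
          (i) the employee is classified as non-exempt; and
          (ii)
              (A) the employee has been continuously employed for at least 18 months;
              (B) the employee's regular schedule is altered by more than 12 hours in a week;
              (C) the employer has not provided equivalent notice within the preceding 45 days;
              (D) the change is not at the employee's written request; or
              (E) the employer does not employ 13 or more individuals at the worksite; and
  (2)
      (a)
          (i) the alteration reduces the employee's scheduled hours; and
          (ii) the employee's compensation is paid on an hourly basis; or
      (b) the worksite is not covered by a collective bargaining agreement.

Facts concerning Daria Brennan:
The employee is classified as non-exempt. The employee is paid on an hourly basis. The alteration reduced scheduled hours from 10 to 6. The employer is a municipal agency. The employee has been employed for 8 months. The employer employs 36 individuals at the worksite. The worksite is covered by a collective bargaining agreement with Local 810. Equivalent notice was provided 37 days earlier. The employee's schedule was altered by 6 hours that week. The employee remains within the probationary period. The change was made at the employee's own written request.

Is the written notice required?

(i) not (past probation) — satisfied.
(ii) not (public agency) — fails.
So (a) is not satisfied (T AND F).
(i) non-exempt — holds.
(A) tenure ≥ 18 mo. — fails.
(B) schedule shift > 12h — not met.
(C) no recent notice — not satisfied.
(D) not employee-requested — not met.
(E) not (≥ 13 at site) — not satisfied.
So (ii) is not satisfied (F OR F OR F OR F OR F).
(b): T AND F → false.
So (1) is not satisfied (F OR F).
(i) hours reduced — holds.
(ii) hourly-paid — met.
(a): T AND T → true.
(b) no CBA — not met.
(2) = T OR F = true.
So Overall is not satisfied (F AND T).

No — not required.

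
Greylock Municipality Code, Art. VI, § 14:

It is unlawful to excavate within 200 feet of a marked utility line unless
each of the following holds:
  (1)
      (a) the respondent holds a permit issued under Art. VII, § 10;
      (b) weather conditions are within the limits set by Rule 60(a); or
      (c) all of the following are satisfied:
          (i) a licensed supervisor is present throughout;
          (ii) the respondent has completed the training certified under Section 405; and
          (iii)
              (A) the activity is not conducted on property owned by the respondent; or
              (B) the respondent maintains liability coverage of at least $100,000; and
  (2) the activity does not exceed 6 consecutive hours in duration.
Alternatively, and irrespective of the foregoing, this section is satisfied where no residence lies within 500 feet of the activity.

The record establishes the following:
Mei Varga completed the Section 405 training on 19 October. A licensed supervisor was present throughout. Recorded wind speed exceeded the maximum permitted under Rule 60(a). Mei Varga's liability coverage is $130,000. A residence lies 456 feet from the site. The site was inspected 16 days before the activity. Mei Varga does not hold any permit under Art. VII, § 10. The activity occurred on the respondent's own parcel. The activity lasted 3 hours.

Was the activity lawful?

(a) holds permit — fails.
(b) weather ok — fails.
(i) supervisor present — met.
(ii) training certified — satisfied.
(A) not (own property) — not met.
(B) coverage ≥ $100,000 — satisfied.
(iii) = F OR T = true.
So (c) is satisfied (T AND T AND T).
So (1) is satisfied (F OR F OR T).
(2) ≤ 6 hrs duration — satisfied.
Overall: T AND T → true.
Exception (no residence in 500 ft) — not satisfied.
Result: main true OR exception false → true.

Yes — lawful.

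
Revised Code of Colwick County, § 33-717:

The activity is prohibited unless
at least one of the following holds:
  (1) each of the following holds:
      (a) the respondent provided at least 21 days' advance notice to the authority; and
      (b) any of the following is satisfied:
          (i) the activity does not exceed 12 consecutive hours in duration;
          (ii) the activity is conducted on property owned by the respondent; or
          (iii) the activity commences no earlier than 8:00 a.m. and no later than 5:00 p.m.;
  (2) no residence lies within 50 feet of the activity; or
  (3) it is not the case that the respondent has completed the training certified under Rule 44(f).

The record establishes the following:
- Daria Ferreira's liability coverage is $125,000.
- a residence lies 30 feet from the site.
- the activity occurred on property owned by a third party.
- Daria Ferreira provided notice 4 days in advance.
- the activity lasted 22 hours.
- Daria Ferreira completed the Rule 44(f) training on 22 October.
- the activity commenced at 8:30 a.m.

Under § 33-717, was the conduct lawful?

No — unlawful.

(a) ≥21 days' notice — not met.
(i) ≤ 12 hrs duration — not met.
(ii) own property — not satisfied.
(iii) start within hours — met.
(b) = F OR F OR T = true.
So (1) is not satisfied (F AND T).
(2) no residence in 50 ft — not satisfied.
(3) not (training certified) — not met.
Overall: F OR F OR F → false.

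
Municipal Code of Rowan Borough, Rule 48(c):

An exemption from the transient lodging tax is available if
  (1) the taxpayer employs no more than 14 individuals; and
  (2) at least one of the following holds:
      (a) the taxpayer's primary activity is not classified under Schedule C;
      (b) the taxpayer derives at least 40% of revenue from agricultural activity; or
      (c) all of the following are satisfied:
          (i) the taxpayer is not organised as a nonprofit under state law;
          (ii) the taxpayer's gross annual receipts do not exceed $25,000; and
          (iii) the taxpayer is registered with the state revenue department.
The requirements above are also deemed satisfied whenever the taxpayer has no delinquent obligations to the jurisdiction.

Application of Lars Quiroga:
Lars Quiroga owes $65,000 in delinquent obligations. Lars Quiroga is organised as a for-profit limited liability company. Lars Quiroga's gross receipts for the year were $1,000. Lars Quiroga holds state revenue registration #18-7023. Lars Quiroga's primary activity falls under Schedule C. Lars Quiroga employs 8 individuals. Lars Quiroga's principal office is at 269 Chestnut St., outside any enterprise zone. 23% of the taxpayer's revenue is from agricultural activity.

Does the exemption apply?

(1) ≤ 14 employees — holds.
(a) not (Schedule C activity) — fails.
(b) ≥40% agricultural — not met.
(i) not (nonprofit) — met.
(ii) receipts ≤ $25,000 — met.
(iii) state-registered — holds.
So (c) is satisfied (T AND T AND T).
(2) = F OR F OR T = true.
So Overall is satisfied (T AND T).
Exception (no delinquency) — not satisfied.
Result: main true OR exception false → true.

Yes — exempt.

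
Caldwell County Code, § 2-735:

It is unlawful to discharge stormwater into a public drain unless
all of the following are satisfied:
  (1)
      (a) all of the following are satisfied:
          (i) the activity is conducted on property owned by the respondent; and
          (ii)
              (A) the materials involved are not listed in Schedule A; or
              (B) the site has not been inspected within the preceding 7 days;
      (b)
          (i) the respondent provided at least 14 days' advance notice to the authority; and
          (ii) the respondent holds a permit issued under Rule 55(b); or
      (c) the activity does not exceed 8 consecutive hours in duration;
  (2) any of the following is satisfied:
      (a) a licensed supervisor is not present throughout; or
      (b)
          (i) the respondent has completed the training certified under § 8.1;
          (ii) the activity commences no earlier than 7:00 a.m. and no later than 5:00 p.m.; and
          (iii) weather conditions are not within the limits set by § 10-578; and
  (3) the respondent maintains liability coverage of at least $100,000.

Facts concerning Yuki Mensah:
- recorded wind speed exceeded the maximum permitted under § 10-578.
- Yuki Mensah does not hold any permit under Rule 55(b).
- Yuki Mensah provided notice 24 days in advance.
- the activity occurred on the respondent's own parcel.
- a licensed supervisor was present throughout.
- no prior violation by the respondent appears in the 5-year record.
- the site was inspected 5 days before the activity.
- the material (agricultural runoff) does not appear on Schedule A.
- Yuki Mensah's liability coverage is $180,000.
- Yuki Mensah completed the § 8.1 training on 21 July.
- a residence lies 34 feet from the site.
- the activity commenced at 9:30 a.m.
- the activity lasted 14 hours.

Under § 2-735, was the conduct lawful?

Yes — lawful.

(i) own property — met.
(A) not (Schedule A material) — satisfied.
(B) not (site inspected) — not satisfied.
(ii) = T OR F = true.
So (a) is satisfied (T AND T).
(i) ≥14 days' notice — holds.
(ii) holds permit — fails.
So (b) is not satisfied (T AND F).
(c) ≤ 8 hrs duration — fails.
(1): T OR F OR F → true.
(a) not (supervisor present) — not met.
(i) training certified — satisfied.
(ii) start within hours — satisfied.
(iii) not (weather ok) — holds.
So (b) is satisfied (T AND T AND T).
So (2) is satisfied (F OR T).
(3) coverage ≥ $100,000 — holds.
Overall: T AND T AND T → true.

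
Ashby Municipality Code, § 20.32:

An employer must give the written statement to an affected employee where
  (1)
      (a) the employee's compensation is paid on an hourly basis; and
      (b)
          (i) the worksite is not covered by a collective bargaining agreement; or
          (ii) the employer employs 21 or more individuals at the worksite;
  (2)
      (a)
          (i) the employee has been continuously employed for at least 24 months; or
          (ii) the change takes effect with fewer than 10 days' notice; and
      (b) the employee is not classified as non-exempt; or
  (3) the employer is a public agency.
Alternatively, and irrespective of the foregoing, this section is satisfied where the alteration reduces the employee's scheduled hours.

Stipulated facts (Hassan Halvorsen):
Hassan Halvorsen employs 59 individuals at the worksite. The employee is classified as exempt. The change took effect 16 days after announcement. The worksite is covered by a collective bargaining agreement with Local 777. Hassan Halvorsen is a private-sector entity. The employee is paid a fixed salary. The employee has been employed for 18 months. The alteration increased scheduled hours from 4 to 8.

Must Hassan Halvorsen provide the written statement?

(a) hourly-paid — not satisfied.
(i) no CBA — fails.
(ii) ≥ 21 at site — satisfied.
(b) = F OR T = true.
So (1) is not satisfied (F AND T).
(i) tenure ≥ 24 mo. — not satisfied.
(ii) < 10 days' notice — not met.
(a): F OR F → false.
(b) not (non-exempt) — holds.
So (2) is not satisfied (F AND T).
(3) public agency — not met.
Overall = F OR F OR F = false.
Exception (hours reduced) — not satisfied.
Result: main false OR exception false → false.

No — not required.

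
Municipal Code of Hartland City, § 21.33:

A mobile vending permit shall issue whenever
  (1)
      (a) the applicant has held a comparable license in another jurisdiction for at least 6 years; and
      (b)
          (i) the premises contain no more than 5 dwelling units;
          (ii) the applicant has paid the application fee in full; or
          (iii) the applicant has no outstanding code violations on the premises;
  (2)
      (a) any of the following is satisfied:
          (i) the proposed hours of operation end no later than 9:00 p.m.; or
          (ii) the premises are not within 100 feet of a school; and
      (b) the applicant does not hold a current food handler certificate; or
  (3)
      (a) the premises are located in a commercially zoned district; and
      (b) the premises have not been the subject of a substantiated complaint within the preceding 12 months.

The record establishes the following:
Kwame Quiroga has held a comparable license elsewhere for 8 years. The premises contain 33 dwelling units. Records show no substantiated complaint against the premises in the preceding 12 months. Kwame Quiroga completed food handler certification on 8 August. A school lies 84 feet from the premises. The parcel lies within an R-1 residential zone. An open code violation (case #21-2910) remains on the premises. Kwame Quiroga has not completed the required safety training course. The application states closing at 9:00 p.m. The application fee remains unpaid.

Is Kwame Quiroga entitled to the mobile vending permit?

(a) prior license ≥ 6 yr — holds.
(i) ≤ 5 units — fails.
(ii) fee paid — fails.
(iii) no code violations — fails.
(b) = F OR F OR F = false.
(1): T AND F → false.
(i) closes by 9 p.m. — satisfied.
(ii) ≥100 ft from school — fails.
(a) = T OR F = true.
(b) not (food handler cert.) — not satisfied.
So (2) is not satisfied (T AND F).
(a) commercially zoned — fails.
(b) no complaint in 12 mo. — holds.
(3): F AND T → false.
Overall = F OR F OR F = false.

No — denied.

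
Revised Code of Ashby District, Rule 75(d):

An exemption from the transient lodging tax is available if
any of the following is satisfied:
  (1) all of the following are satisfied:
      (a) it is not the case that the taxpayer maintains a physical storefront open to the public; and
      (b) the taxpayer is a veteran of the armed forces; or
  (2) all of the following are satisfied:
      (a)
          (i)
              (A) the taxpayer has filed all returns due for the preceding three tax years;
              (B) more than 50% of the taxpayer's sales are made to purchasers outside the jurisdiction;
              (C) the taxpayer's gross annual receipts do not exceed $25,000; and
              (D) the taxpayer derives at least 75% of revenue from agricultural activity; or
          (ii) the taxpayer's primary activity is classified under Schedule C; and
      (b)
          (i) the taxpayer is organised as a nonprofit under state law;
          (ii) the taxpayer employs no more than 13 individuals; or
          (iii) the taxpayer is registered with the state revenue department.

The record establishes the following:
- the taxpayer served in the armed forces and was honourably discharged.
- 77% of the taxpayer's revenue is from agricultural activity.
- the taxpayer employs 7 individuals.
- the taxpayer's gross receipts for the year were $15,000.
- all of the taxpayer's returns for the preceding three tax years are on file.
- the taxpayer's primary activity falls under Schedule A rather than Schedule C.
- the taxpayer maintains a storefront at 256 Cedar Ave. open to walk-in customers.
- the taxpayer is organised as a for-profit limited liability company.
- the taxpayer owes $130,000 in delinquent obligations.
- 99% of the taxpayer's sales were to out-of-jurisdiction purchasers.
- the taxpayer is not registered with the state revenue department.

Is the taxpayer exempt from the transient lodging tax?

(a) not (has storefront) — not met.
(b) veteran — met.
(1) = F AND T = false.
(A) returns current — met.
(B) >50% out-of-jur. sales — met.
(C) receipts ≤ $25,000 — met.
(D) ≥75% agricultural — satisfied.
So (i) is satisfied (T AND T AND T AND T).
(ii) Schedule C activity — not met.
(a) = T OR F = true.
(i) nonprofit — not satisfied.
(ii) ≤ 13 employees — met.
(iii) state-registered — not met.
(b): F OR T OR F → true.
So (2) is satisfied (T AND T).
So Overall is satisfied (F OR T).

Yes — exempt.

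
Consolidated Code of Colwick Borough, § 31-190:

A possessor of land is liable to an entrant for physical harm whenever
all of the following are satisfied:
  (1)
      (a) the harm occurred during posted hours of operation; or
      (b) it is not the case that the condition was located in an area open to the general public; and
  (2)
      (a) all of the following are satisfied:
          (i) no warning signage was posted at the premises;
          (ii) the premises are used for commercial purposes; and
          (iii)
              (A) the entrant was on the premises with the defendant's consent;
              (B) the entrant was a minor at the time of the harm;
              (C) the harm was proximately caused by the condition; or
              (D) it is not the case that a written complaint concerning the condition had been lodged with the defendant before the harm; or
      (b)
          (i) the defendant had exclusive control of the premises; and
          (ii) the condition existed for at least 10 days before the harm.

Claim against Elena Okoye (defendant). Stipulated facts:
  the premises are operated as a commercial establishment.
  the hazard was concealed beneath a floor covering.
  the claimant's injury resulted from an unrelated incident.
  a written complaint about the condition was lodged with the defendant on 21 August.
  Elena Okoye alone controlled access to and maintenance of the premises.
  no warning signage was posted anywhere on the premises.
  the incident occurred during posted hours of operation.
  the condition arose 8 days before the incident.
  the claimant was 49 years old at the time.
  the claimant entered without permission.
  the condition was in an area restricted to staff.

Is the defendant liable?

(a) during posted hours — satisfied.
(b) not (public area) — met.
(1): T OR T → true.
(i) no signage posted — holds.
(ii) commercial use — holds.
(A) consent to enter — fails.
(B) entrant a minor — fails.
(C) proximate cause — not satisfied.
(D) not (complaint lodged) — not satisfied.
So (iii) is not satisfied (F OR F OR F OR F).
(a): T AND T AND F → false.
(i) exclusive control — holds.
(ii) condition ≥10 days old — not satisfied.
(b): T AND F → false.
(2) = F OR F = false.
So Overall is not satisfied (T AND F).

No — not liable.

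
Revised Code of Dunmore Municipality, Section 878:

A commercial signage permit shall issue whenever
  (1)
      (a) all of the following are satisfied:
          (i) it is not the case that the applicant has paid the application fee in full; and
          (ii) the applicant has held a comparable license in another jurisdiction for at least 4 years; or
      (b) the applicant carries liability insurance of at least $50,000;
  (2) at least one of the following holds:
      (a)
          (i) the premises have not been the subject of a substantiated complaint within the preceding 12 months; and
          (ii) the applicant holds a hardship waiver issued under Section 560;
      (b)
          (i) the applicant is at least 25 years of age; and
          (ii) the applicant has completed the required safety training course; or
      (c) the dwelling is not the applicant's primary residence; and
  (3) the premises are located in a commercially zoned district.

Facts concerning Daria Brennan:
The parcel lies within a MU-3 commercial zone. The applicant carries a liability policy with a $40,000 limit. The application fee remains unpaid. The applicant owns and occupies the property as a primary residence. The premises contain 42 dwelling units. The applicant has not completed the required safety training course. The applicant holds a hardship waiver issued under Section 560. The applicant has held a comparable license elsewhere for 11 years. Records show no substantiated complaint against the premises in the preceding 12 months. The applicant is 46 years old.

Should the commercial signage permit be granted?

Yes — granted.

(i) not (fee paid) — satisfied.
(ii) prior license ≥ 4 yr — met.
(a) = T AND T = true.
(b) insurance ≥ $50,000 — fails.
So (1) is satisfied (T OR F).
(i) no complaint in 12 mo. — satisfied.
(ii) hardship waiver — holds.
(a) = T AND T = true.
(i) age ≥ 25 — met.
(ii) safety training — fails.
(b) = T AND F = false.
(c) not (primary residence) — not met.
So (2) is satisfied (T OR F OR F).
(3) commercially zoned — met.
Overall: T AND T AND T → true.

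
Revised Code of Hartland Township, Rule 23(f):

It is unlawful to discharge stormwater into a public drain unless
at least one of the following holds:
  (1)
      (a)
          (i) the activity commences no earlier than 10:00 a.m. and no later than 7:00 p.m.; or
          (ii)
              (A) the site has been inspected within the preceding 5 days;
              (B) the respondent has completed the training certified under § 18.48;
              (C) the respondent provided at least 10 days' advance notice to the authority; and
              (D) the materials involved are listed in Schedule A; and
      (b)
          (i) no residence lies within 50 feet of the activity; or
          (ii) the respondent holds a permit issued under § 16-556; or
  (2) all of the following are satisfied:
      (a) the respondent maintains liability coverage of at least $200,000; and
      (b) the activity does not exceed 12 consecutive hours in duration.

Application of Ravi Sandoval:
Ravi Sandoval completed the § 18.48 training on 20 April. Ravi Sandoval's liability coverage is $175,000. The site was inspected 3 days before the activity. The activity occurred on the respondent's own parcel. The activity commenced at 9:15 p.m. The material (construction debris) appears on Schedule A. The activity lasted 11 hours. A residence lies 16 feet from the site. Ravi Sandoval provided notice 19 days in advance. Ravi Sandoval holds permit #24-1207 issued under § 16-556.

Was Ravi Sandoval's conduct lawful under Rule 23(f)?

(i) start within hours — not satisfied.
(A) site inspected — met.
(B) training certified — holds.
(C) ≥10 days' notice — holds.
(D) Schedule A material — satisfied.
(ii) = T AND T AND T AND T = true.
So (a) is satisfied (F OR T).
(i) no residence in 50 ft — not satisfied.
(ii) holds permit — satisfied.
(b) = F OR T = true.
(1) = T AND T = true.
(a) coverage ≥ $200,000 — not satisfied.
(b) ≤ 12 hrs duration — holds.
(2) = F AND T = false.
So Overall is satisfied (T OR F).

Yes — lawful.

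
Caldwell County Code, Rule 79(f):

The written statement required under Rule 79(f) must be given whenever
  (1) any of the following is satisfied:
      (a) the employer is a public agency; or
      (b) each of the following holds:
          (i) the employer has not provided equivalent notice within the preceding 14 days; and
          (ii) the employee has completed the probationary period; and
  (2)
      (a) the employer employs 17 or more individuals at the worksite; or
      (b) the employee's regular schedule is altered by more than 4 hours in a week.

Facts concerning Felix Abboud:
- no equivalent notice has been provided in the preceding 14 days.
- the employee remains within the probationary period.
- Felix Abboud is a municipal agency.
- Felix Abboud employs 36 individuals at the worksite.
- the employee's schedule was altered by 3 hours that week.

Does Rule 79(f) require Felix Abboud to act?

Yes — required.

(a) public agency — satisfied.
(i) no recent notice — met.
(ii) past probation — not satisfied.
So (b) is not satisfied (T AND F).
So (1) is satisfied (T OR F).
(a) ≥ 17 at site — satisfied.
(b) schedule shift > 4h — not satisfied.
So (2) is satisfied (T OR F).
Overall: T AND T → true.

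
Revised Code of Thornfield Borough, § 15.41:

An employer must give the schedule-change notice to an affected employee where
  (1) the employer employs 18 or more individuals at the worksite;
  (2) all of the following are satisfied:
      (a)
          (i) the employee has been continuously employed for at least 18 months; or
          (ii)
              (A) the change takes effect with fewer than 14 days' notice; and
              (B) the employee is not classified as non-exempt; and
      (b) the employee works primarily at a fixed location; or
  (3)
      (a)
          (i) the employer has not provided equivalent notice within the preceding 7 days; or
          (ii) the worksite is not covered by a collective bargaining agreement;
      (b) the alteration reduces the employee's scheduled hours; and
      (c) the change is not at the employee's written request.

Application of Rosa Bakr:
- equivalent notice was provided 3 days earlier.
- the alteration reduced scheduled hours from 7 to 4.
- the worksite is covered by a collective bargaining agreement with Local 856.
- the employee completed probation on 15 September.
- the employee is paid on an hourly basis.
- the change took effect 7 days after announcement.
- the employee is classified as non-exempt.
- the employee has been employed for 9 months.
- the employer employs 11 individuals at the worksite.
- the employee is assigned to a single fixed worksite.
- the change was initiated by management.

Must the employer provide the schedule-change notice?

No — not required.

(1) ≥ 18 at site — not met.
(i) tenure ≥ 18 mo. — not satisfied.
(A) < 14 days' notice — met.
(B) not (non-exempt) — not satisfied.
So (ii) is not satisfied (T AND F).
So (a) is not satisfied (F OR F).
(b) fixed location — met.
(2): F AND T → false.
(i) no recent notice — not satisfied.
(ii) no CBA — not met.
(a) = F OR F = false.
(b) hours reduced — satisfied.
(c) not employee-requested — holds.
(3) = F AND T AND T = false.
Overall = F OR F OR F = false.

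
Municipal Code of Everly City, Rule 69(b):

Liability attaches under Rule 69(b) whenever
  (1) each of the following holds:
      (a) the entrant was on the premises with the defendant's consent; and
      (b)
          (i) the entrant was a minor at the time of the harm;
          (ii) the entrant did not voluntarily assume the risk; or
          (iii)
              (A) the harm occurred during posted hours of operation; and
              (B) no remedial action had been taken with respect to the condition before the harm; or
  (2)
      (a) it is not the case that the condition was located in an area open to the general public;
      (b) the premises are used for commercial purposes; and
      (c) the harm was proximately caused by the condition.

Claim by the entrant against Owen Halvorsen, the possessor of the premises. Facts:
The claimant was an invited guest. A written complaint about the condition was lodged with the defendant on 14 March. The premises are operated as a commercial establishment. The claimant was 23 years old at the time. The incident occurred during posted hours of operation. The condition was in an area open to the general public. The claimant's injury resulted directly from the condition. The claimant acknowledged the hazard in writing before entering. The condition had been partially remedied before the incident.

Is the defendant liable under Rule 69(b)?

(a) consent to enter — holds.
(i) entrant a minor — not satisfied.
(ii) no assumed risk — not met.
(A) during posted hours — met.
(B) no remedial action — fails.
(iii): T AND F → false.
(b) = F OR F OR F = false.
(1) = T AND F = false.
(a) not (public area) — not met.
(b) commercial use — met.
(c) proximate cause — holds.
(2) = F AND T AND T = false.
Overall = F OR F = false.

No — not liable.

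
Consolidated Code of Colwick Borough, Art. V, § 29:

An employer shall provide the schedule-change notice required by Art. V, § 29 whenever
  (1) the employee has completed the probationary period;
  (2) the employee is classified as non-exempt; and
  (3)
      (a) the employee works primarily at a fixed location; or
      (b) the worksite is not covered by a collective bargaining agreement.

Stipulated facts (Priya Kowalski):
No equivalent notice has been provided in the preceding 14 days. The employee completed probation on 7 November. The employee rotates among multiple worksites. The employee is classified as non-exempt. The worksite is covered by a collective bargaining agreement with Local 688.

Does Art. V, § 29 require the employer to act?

No — not required.

(1) past probation — satisfied.
(2) non-exempt — holds.
(a) fixed location — not satisfied.
(b) no CBA — not met.
(3): F OR F → false.
So Overall is not satisfied (T AND T AND F).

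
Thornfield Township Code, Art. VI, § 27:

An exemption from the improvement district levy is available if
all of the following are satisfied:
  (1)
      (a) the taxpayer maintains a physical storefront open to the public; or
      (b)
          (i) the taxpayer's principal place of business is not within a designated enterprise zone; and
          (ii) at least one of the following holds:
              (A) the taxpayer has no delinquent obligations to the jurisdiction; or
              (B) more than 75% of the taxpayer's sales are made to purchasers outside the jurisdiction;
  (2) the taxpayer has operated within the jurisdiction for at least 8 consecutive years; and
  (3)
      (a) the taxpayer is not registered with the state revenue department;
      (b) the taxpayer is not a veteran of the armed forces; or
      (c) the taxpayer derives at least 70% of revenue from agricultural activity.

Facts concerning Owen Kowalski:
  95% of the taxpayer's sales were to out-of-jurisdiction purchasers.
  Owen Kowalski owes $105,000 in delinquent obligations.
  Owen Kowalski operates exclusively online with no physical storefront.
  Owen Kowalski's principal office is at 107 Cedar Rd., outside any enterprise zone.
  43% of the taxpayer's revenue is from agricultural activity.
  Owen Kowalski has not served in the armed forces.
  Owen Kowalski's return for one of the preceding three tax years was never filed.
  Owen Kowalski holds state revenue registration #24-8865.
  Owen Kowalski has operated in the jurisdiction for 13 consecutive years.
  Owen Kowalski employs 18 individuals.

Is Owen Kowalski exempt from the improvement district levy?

(a) has storefront — not satisfied.
(i) not (in enterprise zone) — met.
(A) no delinquency — not satisfied.
(B) >75% out-of-jur. sales — satisfied.
(ii): F OR T → true.
So (b) is satisfied (T AND T).
(1) = F OR T = true.
(2) ≥ 8 yrs in jurisdiction — met.
(a) not (state-registered) — not met.
(b) not (veteran) — met.
(c) ≥70% agricultural — fails.
(3): F OR T OR F → true.
Overall = T AND T AND T = true.

Yes — exempt.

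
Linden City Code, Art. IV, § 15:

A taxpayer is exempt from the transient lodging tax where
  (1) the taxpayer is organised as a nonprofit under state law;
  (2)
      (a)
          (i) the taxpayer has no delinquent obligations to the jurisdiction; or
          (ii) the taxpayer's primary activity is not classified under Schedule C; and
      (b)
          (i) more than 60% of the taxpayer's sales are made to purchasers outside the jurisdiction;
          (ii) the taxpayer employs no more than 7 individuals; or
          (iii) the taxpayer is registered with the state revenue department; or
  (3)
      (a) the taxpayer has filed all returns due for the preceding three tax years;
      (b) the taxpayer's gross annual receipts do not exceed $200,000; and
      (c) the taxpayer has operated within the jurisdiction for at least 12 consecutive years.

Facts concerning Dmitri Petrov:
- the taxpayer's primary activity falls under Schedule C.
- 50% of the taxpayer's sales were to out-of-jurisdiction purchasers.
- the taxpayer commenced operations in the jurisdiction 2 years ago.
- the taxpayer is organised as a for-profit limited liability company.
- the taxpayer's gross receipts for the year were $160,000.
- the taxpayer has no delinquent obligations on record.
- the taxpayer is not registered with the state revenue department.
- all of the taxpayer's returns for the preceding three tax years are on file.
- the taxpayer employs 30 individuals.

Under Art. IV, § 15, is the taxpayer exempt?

No — not exempt.

(1) nonprofit — not satisfied.
(i) no delinquency — holds.
(ii) not (Schedule C activity) — not met.
(a) = T OR F = true.
(i) >60% out-of-jur. sales — fails.
(ii) ≤ 7 employees — fails.
(iii) state-registered — fails.
So (b) is not satisfied (F OR F OR F).
So (2) is not satisfied (T AND F).
(a) returns current — met.
(b) receipts ≤ $200,000 — met.
(c) ≥ 12 yrs in jurisdiction — not satisfied.
(3) = T AND T AND F = false.
So Overall is not satisfied (F OR F OR F).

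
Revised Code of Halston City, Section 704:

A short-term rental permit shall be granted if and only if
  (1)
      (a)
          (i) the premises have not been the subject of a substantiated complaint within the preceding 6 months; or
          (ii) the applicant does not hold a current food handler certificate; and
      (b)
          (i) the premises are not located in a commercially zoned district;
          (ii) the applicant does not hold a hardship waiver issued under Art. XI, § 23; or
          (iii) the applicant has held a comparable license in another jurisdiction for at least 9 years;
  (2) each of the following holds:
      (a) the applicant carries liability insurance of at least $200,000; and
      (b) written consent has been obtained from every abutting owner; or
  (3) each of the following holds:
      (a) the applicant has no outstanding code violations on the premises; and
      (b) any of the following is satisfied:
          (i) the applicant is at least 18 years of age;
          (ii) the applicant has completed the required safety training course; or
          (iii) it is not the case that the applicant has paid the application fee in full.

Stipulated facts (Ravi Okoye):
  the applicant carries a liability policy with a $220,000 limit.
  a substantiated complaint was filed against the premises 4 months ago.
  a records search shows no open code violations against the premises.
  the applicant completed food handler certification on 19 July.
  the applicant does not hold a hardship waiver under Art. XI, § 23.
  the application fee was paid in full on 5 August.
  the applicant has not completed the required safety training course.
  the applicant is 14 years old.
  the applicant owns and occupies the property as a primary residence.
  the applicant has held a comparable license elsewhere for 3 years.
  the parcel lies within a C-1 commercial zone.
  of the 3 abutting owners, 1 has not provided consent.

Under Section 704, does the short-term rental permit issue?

(i) no complaint in 6 mo. — not met.
(ii) not (food handler cert.) — not met.
(a): F OR F → false.
(i) not (commercially zoned) — not satisfied.
(ii) not (hardship waiver) — met.
(iii) prior license ≥ 9 yr — fails.
(b) = F OR T OR F = true.
(1) = F AND T = false.
(a) insurance ≥ $200,000 — satisfied.
(b) all abutters consent — fails.
(2): T AND F → false.
(a) no code violations — met.
(i) age ≥ 18 — not met.
(ii) safety training — fails.
(iii) not (fee paid) — fails.
(b): F OR F OR F → false.
So (3) is not satisfied (T AND F).
Overall: F OR F OR F → false.

No — denied.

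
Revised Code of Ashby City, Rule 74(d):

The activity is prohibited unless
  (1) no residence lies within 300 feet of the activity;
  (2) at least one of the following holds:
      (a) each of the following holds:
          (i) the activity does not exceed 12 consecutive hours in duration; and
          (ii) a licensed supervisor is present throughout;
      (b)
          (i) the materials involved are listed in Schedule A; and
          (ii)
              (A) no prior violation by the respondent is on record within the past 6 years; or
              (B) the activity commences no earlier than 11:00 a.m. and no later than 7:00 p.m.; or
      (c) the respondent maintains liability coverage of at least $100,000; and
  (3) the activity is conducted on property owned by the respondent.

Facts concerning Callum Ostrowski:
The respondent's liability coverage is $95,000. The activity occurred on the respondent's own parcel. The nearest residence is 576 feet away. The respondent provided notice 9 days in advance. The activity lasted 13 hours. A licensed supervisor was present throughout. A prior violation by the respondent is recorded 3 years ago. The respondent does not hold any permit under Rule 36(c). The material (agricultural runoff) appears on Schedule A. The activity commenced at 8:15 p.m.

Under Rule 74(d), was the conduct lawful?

(1) no residence in 300 ft — met.
(i) ≤ 12 hrs duration — fails.
(ii) supervisor present — met.
So (a) is not satisfied (F AND T).
(i) Schedule A material — satisfied.
(A) no prior violation — fails.
(B) start within hours — fails.
(ii): F OR F → false.
So (b) is not satisfied (T AND F).
(c) coverage ≥ $100,000 — fails.
(2): F OR F OR F → false.
(3) own property — holds.
Overall: T AND F AND T → false.

No — unlawful.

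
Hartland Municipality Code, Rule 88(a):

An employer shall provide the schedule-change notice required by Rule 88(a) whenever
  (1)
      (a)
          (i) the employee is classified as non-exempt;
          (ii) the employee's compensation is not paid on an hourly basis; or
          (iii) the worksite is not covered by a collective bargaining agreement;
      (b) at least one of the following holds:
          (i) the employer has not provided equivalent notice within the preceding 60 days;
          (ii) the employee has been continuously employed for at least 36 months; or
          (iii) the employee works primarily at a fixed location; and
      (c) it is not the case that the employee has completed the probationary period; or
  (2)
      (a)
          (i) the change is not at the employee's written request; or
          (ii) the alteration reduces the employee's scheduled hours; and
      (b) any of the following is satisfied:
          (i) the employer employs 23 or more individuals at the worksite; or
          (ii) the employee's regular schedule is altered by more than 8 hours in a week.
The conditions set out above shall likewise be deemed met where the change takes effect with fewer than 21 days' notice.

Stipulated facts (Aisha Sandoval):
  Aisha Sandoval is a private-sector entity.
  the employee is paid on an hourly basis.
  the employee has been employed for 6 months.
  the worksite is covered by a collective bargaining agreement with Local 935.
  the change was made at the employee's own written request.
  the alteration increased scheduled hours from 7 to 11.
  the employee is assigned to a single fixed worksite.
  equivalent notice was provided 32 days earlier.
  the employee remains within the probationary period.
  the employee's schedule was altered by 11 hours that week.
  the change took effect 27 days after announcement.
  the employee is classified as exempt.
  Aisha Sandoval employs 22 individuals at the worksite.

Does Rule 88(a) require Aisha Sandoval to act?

(i) non-exempt — not met.
(ii) not (hourly-paid) — not met.
(iii) no CBA — fails.
(a) = F OR F OR F = false.
(i) no recent notice — not met.
(ii) tenure ≥ 36 mo. — not satisfied.
(iii) fixed location — satisfied.
(b) = F OR F OR T = true.
(c) not (past probation) — met.
(1): F AND T AND T → false.
(i) not employee-requested — not satisfied.
(ii) hours reduced — not satisfied.
(a): F OR F → false.
(i) ≥ 23 at site — not met.
(ii) schedule shift > 8h — satisfied.
So (b) is satisfied (F OR T).
So (2) is not satisfied (F AND T).
So Overall is not satisfied (F OR F).
Exception (< 21 days' notice) — not satisfied.
Result: main false OR exception false → false.

No — not required.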